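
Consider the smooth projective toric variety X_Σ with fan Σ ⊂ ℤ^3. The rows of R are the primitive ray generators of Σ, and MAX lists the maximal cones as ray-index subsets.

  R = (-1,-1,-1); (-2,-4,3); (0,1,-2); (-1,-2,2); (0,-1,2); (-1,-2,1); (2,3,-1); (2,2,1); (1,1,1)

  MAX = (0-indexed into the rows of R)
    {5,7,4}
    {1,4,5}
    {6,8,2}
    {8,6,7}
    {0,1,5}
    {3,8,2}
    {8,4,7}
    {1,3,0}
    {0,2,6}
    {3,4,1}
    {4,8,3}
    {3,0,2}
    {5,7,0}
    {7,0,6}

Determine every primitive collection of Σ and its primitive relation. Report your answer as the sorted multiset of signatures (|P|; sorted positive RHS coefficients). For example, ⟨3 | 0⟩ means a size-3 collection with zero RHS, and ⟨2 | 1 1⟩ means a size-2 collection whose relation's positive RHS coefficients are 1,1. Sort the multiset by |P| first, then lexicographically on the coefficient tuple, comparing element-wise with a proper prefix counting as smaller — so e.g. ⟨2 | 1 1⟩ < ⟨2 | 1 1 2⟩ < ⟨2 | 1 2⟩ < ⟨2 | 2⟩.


The 15 primitive collections of Σ (r=9, n=3):

  • {0,8}:  v_{0} + v_{8} = 0 ; sig = ⟨2 | 0⟩
  • {2,4}:  v_{2} + v_{4} = 0 ; sig = ⟨2 | 0⟩
  • {0,4}:  v_{0} + v_{4} = v_{5} ; sig = ⟨2 | 1⟩
  • {1,6}:  v_{1} + v_{6} = v_{4} ; sig = ⟨2 | 1⟩
  • {2,5}:  v_{2} + v_{5} = v_{0} ; sig = ⟨2 | 1⟩
  • {2,7}:  v_{2} + v_{7} = v_{6} ; sig = ⟨2 | 1⟩
  • {3,5}:  v_{3} + v_{5} = v_{1} ; sig = ⟨2 | 1⟩
  • {3,6}:  v_{3} + v_{6} = v_{8} ; sig = ⟨2 | 1⟩
  • {4,6}:  v_{4} + v_{6} = v_{7} ; sig = ⟨2 | 1⟩
  • {5,8}:  v_{5} + v_{8} = v_{4} ; sig = ⟨2 | 1⟩
  • {1,2}:  v_{1} + v_{2} = v_{0} + v_{3} ; sig = ⟨2 | 1 1⟩
  • {1,8}:  v_{1} + v_{8} = v_{3} + v_{4} ; sig = ⟨2 | 1 1⟩
  • {3,7}:  v_{3} + v_{7} = v_{4} + v_{8} ; sig = ⟨2 | 1 1⟩
  • {5,6}:  v_{5} + v_{6} = v_{0} + v_{7} ; sig = ⟨2 | 1 1⟩
  • {1,7}:  v_{1} + v_{7} = 2·v_{4} ; sig = ⟨2 | 2⟩

Signatures (|P|; sorted positive RHS coefficients), sorted:
{ ⟨2 | 0⟩ ×2,  ⟨2 | 1⟩ ×8,  ⟨2 | 1 1⟩ ×4,  ⟨2 | 2⟩ }


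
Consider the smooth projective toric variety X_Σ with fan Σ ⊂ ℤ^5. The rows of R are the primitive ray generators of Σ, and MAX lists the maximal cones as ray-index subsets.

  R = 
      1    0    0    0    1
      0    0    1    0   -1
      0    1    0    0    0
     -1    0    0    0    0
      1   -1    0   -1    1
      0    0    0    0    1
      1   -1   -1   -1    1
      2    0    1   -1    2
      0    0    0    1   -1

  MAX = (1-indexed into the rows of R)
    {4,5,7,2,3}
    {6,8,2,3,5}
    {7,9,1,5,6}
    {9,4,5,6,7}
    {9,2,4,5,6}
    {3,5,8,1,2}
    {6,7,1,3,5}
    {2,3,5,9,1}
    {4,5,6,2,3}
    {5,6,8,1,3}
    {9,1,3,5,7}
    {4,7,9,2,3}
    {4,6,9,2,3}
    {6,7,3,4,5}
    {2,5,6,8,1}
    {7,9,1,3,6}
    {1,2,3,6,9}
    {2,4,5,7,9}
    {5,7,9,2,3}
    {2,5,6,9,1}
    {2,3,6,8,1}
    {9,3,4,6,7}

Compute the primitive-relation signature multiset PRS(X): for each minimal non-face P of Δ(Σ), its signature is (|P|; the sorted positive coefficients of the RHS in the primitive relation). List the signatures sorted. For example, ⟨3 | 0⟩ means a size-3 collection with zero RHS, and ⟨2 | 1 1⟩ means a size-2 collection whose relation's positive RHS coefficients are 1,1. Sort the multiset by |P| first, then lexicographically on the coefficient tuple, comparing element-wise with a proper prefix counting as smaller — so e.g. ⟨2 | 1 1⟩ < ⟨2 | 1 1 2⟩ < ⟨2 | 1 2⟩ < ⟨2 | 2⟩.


Minimal non-faces — 9 found among 9 rays, 22 max cones:

  P = {1,4}:  v_{1} + v_{4} = v_{6}  →  sig = ⟨2 | 1⟩
  P = {4,8}:  v_{4} + v_{8} = v_{2} + v_{3} + v_{5} + 2·v_{6}  →  sig = ⟨2 | 1 1 1 2⟩
  P = {7,8}:  v_{7} + v_{8} = v_{1} + v_{3} + 2·v_{5}  →  sig = ⟨2 | 1 1 2⟩
  P = {8,9}:  v_{8} + v_{9} = 2·v_{1} + v_{2}  →  sig = ⟨2 | 1 2⟩
  P = {2,6,7}:  v_{2} + v_{6} + v_{7} = v_{5}  →  sig = ⟨3 | 1⟩
  P = {1,2,7}:  v_{1} + v_{2} + v_{7} = v_{3} + 2·v_{5} + v_{9}  →  sig = ⟨3 | 1 1 2⟩
  P = {3,4,5,9}:  v_{3} + v_{4} + v_{5} + v_{9} = 0  →  sig = ⟨4 | 0⟩
  P = {3,5,6,9}:  v_{3} + v_{5} + v_{6} + v_{9} = v_{1}  →  sig = ⟨4 | 1⟩
  P = {1,2,3,5,6}:  v_{1} + v_{2} + v_{3} + v_{5} + v_{6} = v_{8}  →  sig = ⟨5 | 1⟩

Hence PRS(X_Σ) =
[⟨2 | 1⟩, ⟨2 | 1 1 1 2⟩, ⟨2 | 1 1 2⟩, ⟨2 | 1 2⟩, ⟨3 | 1⟩, ⟨3 | 1 1 2⟩, ⟨4 | 0⟩, ⟨4 | 1⟩, ⟨5 | 1⟩]


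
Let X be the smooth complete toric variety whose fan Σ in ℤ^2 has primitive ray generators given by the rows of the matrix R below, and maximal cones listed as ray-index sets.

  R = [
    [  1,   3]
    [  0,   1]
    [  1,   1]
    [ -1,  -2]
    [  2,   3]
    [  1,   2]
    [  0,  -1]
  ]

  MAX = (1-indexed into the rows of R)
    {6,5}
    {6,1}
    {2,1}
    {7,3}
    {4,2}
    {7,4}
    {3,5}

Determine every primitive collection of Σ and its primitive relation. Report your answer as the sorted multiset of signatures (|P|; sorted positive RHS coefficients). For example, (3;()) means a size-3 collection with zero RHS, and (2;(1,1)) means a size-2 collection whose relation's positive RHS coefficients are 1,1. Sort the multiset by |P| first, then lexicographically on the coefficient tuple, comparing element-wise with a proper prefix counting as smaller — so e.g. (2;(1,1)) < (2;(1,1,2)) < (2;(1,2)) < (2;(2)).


Minimal non-faces — 14 found among 7 rays, 7 max cones:

  {2,7}:  v_{2} + v_{7} = 0 ; sig = (2;())
  {4,6}:  v_{4} + v_{6} = 0 ; sig = (2;())
  {1,4}:  v_{1} + v_{4} = v_{2} ; sig = (2;(1))
  {1,7}:  v_{1} + v_{7} = v_{6} ; sig = (2;(1))
  {2,3}:  v_{2} + v_{3} = v_{6} ; sig = (2;(1))
  {2,6}:  v_{2} + v_{6} = v_{1} ; sig = (2;(1))
  {3,4}:  v_{3} + v_{4} = v_{7} ; sig = (2;(1))
  {3,6}:  v_{3} + v_{6} = v_{5} ; sig = (2;(1))
  {4,5}:  v_{4} + v_{5} = v_{3} ; sig = (2;(1))
  {6,7}:  v_{6} + v_{7} = v_{3} ; sig = (2;(1))
  {1,3}:  v_{1} + v_{3} = 2·v_{6} ; sig = (2;(2))
  {2,5}:  v_{2} + v_{5} = 2·v_{6} ; sig = (2;(2))
  {5,7}:  v_{5} + v_{7} = 2·v_{3} ; sig = (2;(2))
  {1,5}:  v_{1} + v_{5} = 3·v_{6} ; sig = (2;(3))

so the primitive-relation signature multiset is
    |P|=2: 14 collections, coeffs (), (), (1), (1), (1), (1), (1), (1), (1), (1), (2), (2), (2), (3)


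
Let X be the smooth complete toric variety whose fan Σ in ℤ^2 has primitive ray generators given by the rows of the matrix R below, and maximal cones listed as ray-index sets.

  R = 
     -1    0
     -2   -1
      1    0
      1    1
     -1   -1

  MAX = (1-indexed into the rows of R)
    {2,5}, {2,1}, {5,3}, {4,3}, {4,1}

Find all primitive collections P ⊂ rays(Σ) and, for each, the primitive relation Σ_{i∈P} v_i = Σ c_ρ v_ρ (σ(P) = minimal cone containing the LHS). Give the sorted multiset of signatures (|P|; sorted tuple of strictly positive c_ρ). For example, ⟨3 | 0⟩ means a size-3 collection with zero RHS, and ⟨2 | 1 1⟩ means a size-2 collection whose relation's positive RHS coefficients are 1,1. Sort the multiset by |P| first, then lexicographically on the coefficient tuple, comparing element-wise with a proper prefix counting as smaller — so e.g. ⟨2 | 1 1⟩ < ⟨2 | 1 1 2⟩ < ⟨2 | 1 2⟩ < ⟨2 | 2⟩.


The 5 primitive collections of Σ (r=5, n=2):

  P = {1,3}:  v_{1} + v_{3} = 0  ⟹  sig = ⟨2 | 0⟩
  P = {4,5}:  v_{4} + v_{5} = 0  ⟹  sig = ⟨2 | 0⟩
  P = {1,5}:  v_{1} + v_{5} = v_{2}  ⟹  sig = ⟨2 | 1⟩
  P = {2,3}:  v_{2} + v_{3} = v_{5}  ⟹  sig = ⟨2 | 1⟩
  P = {2,4}:  v_{2} + v_{4} = v_{1}  ⟹  sig = ⟨2 | 1⟩

Hence PRS(X_Σ) =
[⟨2 | 0⟩, ⟨2 | 0⟩, ⟨2 | 1⟩, ⟨2 | 1⟩, ⟨2 | 1⟩]


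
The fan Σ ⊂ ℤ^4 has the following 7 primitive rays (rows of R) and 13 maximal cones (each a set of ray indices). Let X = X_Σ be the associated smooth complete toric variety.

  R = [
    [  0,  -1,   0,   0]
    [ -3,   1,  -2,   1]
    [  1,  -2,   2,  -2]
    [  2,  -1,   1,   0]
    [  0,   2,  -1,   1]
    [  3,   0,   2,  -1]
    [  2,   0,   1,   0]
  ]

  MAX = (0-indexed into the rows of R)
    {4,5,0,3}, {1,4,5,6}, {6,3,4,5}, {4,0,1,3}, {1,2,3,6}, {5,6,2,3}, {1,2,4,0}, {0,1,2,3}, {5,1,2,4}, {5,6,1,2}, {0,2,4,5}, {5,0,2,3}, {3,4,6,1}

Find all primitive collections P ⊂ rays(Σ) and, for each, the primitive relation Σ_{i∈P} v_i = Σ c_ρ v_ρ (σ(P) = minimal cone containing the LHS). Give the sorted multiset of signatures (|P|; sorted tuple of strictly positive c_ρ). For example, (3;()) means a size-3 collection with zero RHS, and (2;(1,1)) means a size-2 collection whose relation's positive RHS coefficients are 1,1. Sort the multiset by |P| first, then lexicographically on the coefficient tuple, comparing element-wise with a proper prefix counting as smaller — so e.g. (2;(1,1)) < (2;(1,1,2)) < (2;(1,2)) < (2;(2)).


Σ has 5 primitive collections:

  P = {0,6}:  v_{0} + v_{6} = v_{3}  ⟹  sig = (2;(1))
  P = {0,1,5}:  v_{0} + v_{1} + v_{5} = 0  ⟹  sig = (3;())
  P = {1,3,5}:  v_{1} + v_{3} + v_{5} = v_{6}  ⟹  sig = (3;(1))
  P = {2,4,6}:  v_{2} + v_{4} + v_{6} = v_{5}  ⟹  sig = (3;(1))
  P = {2,3,4}:  v_{2} + v_{3} + v_{4} = v_{0} + v_{5}  ⟹  sig = (3;(1,1))

so the primitive-relation signature multiset is
    |P|=2: 1 collection, coeffs (1)
    |P|=3: 4 collections, coeffs (), (1), (1), (1,1)


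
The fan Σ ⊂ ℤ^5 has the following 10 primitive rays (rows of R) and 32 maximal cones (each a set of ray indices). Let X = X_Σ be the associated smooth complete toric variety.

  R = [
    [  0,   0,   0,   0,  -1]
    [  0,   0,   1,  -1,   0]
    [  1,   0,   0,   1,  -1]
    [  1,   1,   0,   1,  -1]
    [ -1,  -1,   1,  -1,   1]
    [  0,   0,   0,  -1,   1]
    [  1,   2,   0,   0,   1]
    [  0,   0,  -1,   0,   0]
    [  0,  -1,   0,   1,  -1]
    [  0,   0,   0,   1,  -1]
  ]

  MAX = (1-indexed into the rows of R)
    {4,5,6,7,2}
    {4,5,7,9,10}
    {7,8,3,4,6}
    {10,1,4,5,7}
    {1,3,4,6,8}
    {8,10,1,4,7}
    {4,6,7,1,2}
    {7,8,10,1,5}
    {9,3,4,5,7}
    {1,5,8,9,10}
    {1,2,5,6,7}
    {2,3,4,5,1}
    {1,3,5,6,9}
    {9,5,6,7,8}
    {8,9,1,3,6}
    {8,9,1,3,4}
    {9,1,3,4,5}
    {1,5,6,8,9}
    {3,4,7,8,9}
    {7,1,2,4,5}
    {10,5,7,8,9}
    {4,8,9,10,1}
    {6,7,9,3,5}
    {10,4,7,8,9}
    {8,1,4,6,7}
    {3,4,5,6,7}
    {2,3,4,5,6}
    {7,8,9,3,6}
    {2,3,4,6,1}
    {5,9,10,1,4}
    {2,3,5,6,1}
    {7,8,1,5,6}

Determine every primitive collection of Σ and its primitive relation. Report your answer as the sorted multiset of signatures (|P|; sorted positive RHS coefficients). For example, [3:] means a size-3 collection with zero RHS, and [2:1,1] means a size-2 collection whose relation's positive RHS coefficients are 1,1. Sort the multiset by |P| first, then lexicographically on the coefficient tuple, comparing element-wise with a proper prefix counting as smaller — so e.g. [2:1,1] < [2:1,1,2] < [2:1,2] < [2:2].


Primitive collections (12):

  P={6,10}:  v_{6} + v_{10} = 0  ⟹  sig = [2:]
  P={2,8}:  v_{2} + v_{8} = v_{1} + v_{6}  ⟹  sig = [2:1,1]
  P={3,10}:  v_{3} + v_{10} = v_{4} + v_{9}  ⟹  sig = [2:1,1]
  P={2,9}:  v_{2} + v_{9} = v_{1} + v_{3} + v_{5}  ⟹  sig = [2:1,1,1]
  P={2,10}:  v_{2} + v_{10} = v_{1} + v_{4} + v_{5}  ⟹  sig = [2:1,1,1]
  P={4,5,8}:  v_{4} + v_{5} + v_{8} = 0  ⟹  sig = [3:]
  P={1,7,9}:  v_{1} + v_{7} + v_{9} = v_{4}  ⟹  sig = [3:1]
  P={4,6,9}:  v_{4} + v_{6} + v_{9} = v_{3}  ⟹  sig = [3:1]
  P={3,5,8}:  v_{3} + v_{5} + v_{8} = v_{6} + v_{9}  ⟹  sig = [3:1,1]
  P={1,3,7}:  v_{1} + v_{3} + v_{7} = 2·v_{4} + v_{6}  ⟹  sig = [3:1,2]
  P={2,3,7}:  v_{2} + v_{3} + v_{7} = 3·v_{4} + v_{5} + 2·v_{6}  ⟹  sig = [3:1,2,3]
  P={1,4,5,6}:  v_{1} + v_{4} + v_{5} + v_{6} = v_{2}  ⟹  sig = [4:1]

Sorted signature multiset PRS(X):
{ [2:],  [2:1,1] ×2,  [2:1,1,1] ×2,  [3:],  [3:1] ×2,  [3:1,1],  [3:1,2],  [3:1,2,3],  [4:1] }


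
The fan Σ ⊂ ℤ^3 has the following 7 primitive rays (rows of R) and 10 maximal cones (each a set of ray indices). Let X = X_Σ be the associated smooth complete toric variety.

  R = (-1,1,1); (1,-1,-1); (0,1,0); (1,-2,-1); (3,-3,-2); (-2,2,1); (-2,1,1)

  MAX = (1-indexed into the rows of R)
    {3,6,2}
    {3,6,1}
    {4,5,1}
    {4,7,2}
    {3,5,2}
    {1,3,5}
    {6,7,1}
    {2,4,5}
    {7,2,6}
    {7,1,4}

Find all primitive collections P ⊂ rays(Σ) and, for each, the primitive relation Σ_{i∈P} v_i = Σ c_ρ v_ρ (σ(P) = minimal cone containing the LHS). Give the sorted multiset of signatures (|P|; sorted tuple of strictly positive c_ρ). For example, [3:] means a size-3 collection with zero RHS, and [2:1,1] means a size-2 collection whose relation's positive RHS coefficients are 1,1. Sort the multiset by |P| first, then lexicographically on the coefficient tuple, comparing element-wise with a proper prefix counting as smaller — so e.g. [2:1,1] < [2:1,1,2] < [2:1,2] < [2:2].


Δ(Σ) — 7 vertices, 6 min non-faces:

  P = {1,2}:  v_{1} + v_{2} = 0  ⟹  sig = [2:]
  P = {3,4}:  v_{3} + v_{4} = v_{2}  ⟹  sig = [2:1]
  P = {3,7}:  v_{3} + v_{7} = v_{6}  ⟹  sig = [2:1]
  P = {5,6}:  v_{5} + v_{6} = v_{2}  ⟹  sig = [2:1]
  P = {5,7}:  v_{5} + v_{7} = v_{4}  ⟹  sig = [2:1]
  P = {4,6}:  v_{4} + v_{6} = v_{2} + v_{7}  ⟹  sig = [2:1,1]

Hence PRS(X_Σ) =
    [2:]
    [2:1]
    [2:1]
    [2:1]
    [2:1]
    [2:1,1]


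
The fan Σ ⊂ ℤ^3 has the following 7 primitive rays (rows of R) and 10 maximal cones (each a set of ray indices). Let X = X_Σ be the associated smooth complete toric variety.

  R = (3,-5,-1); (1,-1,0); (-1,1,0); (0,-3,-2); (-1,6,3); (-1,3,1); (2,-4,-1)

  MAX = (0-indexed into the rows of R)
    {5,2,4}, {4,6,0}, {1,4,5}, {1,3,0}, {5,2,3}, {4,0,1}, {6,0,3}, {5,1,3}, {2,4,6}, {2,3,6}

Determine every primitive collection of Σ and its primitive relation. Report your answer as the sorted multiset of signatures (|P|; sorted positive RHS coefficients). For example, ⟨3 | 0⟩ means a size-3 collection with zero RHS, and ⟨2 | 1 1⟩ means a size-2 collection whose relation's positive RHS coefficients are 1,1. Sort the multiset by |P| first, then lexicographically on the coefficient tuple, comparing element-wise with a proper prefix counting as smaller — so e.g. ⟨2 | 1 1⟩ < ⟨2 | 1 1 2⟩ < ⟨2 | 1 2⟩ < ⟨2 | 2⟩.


|primitive collections| = 6. Relations:

  {1,2}:  v_{1} + v_{2} = 0 — sig = ⟨2 | 0⟩
  {0,2}:  v_{0} + v_{2} = v_{6} — sig = ⟨2 | 1⟩
  {1,6}:  v_{1} + v_{6} = v_{0} — sig = ⟨2 | 1⟩
  {3,4}:  v_{3} + v_{4} = v_{5} — sig = ⟨2 | 1⟩
  {5,6}:  v_{5} + v_{6} = v_{1} — sig = ⟨2 | 1⟩
  {0,5}:  v_{0} + v_{5} = 2·v_{1} — sig = ⟨2 | 2⟩

Sorted signature multiset PRS(X):
{ ⟨2 | 0⟩,  ⟨2 | 1⟩ ×4,  ⟨2 | 2⟩ }


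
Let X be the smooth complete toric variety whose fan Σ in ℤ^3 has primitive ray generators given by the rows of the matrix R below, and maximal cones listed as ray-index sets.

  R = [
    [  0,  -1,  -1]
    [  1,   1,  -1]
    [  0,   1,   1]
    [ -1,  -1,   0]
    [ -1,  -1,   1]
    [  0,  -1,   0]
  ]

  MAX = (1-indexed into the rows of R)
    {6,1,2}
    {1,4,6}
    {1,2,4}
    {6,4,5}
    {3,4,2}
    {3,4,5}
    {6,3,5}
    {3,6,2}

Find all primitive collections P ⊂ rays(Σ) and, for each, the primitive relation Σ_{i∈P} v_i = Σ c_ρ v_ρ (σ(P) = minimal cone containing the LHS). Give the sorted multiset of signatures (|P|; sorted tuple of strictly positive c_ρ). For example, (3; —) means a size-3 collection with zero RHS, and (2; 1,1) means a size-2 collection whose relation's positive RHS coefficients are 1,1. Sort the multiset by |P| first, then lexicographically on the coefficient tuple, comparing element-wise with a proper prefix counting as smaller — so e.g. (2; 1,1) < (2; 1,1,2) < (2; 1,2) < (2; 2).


The 5 primitive collections of Σ (r=6, n=3):

  P={1,3}:  v_{1} + v_{3} = 0  →  sig = (2; —)
  P={2,5}:  v_{2} + v_{5} = 0  →  sig = (2; —)
  P={1,5}:  v_{1} + v_{5} = v_{4} + v_{6}  →  sig = (2; 1,1)
  P={2,4,6}:  v_{2} + v_{4} + v_{6} = v_{1}  →  sig = (3; 1)
  P={3,4,6}:  v_{3} + v_{4} + v_{6} = v_{5}  →  sig = (3; 1)

Signatures (|P|; sorted positive RHS coefficients), sorted:
{ (2; —) ×2,  (2; 1,1),  (3; 1) ×2 }


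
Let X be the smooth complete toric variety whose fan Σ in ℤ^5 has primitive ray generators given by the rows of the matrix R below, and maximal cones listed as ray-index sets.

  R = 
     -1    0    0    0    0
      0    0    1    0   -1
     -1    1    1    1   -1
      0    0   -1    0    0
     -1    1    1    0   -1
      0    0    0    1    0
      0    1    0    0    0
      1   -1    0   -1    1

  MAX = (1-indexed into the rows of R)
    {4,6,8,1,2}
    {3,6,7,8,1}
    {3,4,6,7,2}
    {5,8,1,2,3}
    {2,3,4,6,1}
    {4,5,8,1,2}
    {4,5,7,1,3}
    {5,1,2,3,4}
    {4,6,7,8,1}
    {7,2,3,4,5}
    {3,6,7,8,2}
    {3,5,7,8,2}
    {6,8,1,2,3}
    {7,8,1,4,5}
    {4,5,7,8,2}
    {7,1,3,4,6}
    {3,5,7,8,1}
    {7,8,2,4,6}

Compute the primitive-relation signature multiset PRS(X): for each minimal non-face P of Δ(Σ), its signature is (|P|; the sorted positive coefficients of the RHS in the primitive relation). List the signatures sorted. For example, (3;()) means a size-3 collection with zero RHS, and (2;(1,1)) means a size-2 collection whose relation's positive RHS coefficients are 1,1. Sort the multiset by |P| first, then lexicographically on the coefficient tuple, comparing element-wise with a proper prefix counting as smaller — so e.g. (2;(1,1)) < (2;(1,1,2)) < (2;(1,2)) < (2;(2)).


Σ has 3 primitive collections:

  {5,6}:  v_{5} + v_{6} = v_{3} ; sig = (2;(1))
  {3,4,8}:  v_{3} + v_{4} + v_{8} = 0 ; sig = (3;())
  {1,2,7}:  v_{1} + v_{2} + v_{7} = v_{5} ; sig = (3;(1))

Hence PRS(X_Σ) =
{ (2;(1)),  (3;()),  (3;(1)) }


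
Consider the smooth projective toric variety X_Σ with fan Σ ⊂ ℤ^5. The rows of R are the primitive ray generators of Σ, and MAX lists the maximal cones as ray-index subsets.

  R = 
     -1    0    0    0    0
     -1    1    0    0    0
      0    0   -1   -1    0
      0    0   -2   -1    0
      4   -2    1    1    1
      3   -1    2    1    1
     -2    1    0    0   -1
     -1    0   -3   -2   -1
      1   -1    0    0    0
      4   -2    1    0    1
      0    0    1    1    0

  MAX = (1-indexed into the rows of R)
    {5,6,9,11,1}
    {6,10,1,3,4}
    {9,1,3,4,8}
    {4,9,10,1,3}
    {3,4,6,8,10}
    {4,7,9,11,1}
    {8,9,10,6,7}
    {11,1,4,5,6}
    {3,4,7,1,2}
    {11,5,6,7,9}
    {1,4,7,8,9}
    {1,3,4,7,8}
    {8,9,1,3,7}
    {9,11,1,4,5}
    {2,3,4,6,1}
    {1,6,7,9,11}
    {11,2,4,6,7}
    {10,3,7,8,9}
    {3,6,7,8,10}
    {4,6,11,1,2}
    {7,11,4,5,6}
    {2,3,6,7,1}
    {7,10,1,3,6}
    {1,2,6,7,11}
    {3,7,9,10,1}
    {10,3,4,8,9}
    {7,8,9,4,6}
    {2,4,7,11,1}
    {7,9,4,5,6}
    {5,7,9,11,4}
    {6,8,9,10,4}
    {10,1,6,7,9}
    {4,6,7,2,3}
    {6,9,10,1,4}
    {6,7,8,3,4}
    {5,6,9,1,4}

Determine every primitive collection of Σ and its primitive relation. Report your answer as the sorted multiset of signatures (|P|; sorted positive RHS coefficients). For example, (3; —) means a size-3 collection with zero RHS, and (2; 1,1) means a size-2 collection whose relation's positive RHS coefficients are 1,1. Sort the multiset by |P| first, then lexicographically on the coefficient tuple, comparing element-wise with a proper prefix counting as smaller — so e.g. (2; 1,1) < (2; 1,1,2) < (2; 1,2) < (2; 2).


Δ(Σ) — 11 vertices, 18 min non-faces:

  {2,9}:  v_{2} + v_{9} = 0  ⟹  sig = (2; —)
  {3,11}:  v_{3} + v_{11} = 0  ⟹  sig = (2; —)
  {2,10}:  v_{2} + v_{10} = v_{3} + v_{6}  ⟹  sig = (2; 1,1)
  {10,11}:  v_{10} + v_{11} = v_{6} + v_{9}  ⟹  sig = (2; 1,1)
  {2,5}:  v_{2} + v_{5} = v_{4} + v_{6} + v_{11}  ⟹  sig = (2; 1,1,1)
  {2,8}:  v_{2} + v_{8} = v_{3} + v_{4} + v_{7}  ⟹  sig = (2; 1,1,1)
  {3,5}:  v_{3} + v_{5} = v_{4} + v_{6} + v_{9}  ⟹  sig = (2; 1,1,1)
  {8,11}:  v_{8} + v_{11} = v_{4} + v_{7} + v_{9}  ⟹  sig = (2; 1,1,1)
  {5,8}:  v_{5} + v_{8} = 2·v_{4} + v_{6} + v_{7} + 2·v_{9}  ⟹  sig = (2; 1,1,2,2)
  {5,10}:  v_{5} + v_{10} = v_{4} + 2·v_{6} + 2·v_{9}  ⟹  sig = (2; 1,2,2)
  {3,6,9}:  v_{3} + v_{6} + v_{9} = v_{10}  ⟹  sig = (3; 1)
  {1,5,7}:  v_{1} + v_{5} + v_{7} = v_{9} + v_{11}  ⟹  sig = (3; 1,1)
  {1,6,8}:  v_{1} + v_{6} + v_{8} = v_{3} + v_{9}  ⟹  sig = (3; 1,1)
  {4,7,10}:  v_{4} + v_{7} + v_{10} = v_{6} + v_{8}  ⟹  sig = (3; 1,1)
  {1,8,10}:  v_{1} + v_{8} + v_{10} = 2·v_{3} + 2·v_{9}  ⟹  sig = (3; 2,2)
  {1,4,6,7}:  v_{1} + v_{4} + v_{6} + v_{7} = 0  ⟹  sig = (4; —)
  {3,4,7,9}:  v_{3} + v_{4} + v_{7} + v_{9} = v_{8}  ⟹  sig = (4; 1)
  {4,6,9,11}:  v_{4} + v_{6} + v_{9} + v_{11} = v_{5}  ⟹  sig = (4; 1)

Sorted signature multiset PRS(X):
    |P|=2: 10 collections, coeffs (), (), (1,1), (1,1), (1,1,1), (1,1,1), (1,1,1), (1,1,1), (1,1,2,2), (1,2,2)
    |P|=3: 5 collections, coeffs (1), (1,1), (1,1), (1,1), (2,2)
    |P|=4: 3 collections, coeffs (), (1), (1)


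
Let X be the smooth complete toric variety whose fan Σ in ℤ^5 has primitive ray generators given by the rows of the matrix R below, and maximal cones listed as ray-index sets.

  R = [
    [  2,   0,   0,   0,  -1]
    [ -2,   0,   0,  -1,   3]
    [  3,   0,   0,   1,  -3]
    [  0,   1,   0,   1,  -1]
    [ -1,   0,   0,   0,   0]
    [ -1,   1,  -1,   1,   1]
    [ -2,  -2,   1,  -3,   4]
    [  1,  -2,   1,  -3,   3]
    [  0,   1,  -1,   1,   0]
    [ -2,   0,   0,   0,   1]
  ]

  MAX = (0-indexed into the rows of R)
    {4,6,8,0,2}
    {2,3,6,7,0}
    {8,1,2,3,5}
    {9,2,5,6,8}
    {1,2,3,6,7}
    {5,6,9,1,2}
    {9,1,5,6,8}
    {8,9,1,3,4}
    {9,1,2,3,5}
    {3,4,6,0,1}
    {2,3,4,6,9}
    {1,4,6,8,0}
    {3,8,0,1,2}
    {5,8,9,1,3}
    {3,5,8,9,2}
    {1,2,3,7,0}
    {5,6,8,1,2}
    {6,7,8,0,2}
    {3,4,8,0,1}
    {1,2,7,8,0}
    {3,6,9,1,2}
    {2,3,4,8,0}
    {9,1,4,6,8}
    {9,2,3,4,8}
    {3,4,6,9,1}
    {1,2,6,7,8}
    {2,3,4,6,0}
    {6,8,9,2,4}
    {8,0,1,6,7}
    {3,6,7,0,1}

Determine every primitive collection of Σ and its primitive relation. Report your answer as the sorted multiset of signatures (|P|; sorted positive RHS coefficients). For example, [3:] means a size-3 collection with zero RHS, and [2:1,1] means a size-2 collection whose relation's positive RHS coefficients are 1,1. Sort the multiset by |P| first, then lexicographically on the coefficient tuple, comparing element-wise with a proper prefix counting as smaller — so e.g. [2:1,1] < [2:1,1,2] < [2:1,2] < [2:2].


12 collections generate NE(X_Σ); each relation:

  • {0,9}:  v_{0} + v_{9} = 0 — sig = [2:]
  • {4,5}:  v_{4} + v_{5} = v_{8} + v_{9} — sig = [2:1,1]
  • {4,7}:  v_{4} + v_{7} = v_{0} + v_{6} — sig = [2:1,1]
  • {0,5}:  v_{0} + v_{5} = v_{1} + v_{2} + v_{8} — sig = [2:1,1,1]
  • {7,9}:  v_{7} + v_{9} = v_{1} + v_{2} + v_{6} — sig = [2:1,1,1]
  • {5,7}:  v_{5} + v_{7} = 2·v_{1} + 2·v_{2} + v_{6} + v_{8} — sig = [2:1,1,2,2]
  • {1,2,4}:  v_{1} + v_{2} + v_{4} = 0 — sig = [3:]
  • {3,6,8}:  v_{3} + v_{6} + v_{8} = v_{1} — sig = [3:1]
  • {3,5,6}:  v_{3} + v_{5} + v_{6} = 2·v_{1} + v_{2} + v_{9} — sig = [3:1,1,2]
  • {3,7,8}:  v_{3} + v_{7} + v_{8} = v_{0} + 2·v_{1} + v_{2} — sig = [3:1,1,2]
  • {0,1,2,6}:  v_{0} + v_{1} + v_{2} + v_{6} = v_{7} — sig = [4:1]
  • {1,2,8,9}:  v_{1} + v_{2} + v_{8} + v_{9} = v_{5} — sig = [4:1]

so the primitive-relation signature multiset is
    |P|=2: 6 collections, coeffs (), (1,1), (1,1), (1,1,1), (1,1,1), (1,1,2,2)
    |P|=3: 4 collections, coeffs (), (1), (1,1,2), (1,1,2)
    |P|=4: 2 collections, coeffs (1), (1)


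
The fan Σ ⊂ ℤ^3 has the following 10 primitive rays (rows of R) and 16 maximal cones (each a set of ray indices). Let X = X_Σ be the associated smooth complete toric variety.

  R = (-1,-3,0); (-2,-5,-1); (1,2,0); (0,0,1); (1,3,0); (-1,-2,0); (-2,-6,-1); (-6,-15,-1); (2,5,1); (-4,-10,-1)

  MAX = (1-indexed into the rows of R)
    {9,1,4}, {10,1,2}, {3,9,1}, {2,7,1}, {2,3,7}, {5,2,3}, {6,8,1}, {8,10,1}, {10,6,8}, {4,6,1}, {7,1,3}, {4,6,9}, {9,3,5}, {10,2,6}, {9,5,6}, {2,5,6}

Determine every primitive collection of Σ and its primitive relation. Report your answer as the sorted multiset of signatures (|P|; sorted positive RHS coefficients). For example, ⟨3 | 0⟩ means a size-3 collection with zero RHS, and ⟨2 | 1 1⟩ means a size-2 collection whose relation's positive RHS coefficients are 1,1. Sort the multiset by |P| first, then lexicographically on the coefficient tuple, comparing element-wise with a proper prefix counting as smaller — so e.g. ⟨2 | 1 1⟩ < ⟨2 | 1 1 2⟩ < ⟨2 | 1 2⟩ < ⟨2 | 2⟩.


Primitive collections (25):

  P={1,5}:  v_{1} + v_{5} = 0  so sig = ⟨2 | 0⟩
  P={2,9}:  v_{2} + v_{9} = 0  so sig = ⟨2 | 0⟩
  P={3,6}:  v_{3} + v_{6} = 0  so sig = ⟨2 | 0⟩
  P={2,4}:  v_{2} + v_{4} = v_{1} + v_{6}  so sig = ⟨2 | 1 1⟩
  P={3,4}:  v_{3} + v_{4} = v_{1} + v_{9}  so sig = ⟨2 | 1 1⟩
  P={3,8}:  v_{3} + v_{8} = v_{1} + v_{10}  so sig = ⟨2 | 1 1⟩
  P={3,10}:  v_{3} + v_{10} = v_{1} + v_{2}  so sig = ⟨2 | 1 1⟩
  P={4,5}:  v_{4} + v_{5} = v_{6} + v_{9}  so sig = ⟨2 | 1 1⟩
  P={5,7}:  v_{5} + v_{7} = v_{2} + v_{3}  so sig = ⟨2 | 1 1⟩
  P={5,8}:  v_{5} + v_{8} = v_{6} + v_{10}  so sig = ⟨2 | 1 1⟩
  P={5,10}:  v_{5} + v_{10} = v_{2} + v_{6}  so sig = ⟨2 | 1 1⟩
  P={6,7}:  v_{6} + v_{7} = v_{1} + v_{2}  so sig = ⟨2 | 1 1⟩
  P={7,9}:  v_{7} + v_{9} = v_{1} + v_{3}  so sig = ⟨2 | 1 1⟩
  P={9,10}:  v_{9} + v_{10} = v_{1} + v_{6}  so sig = ⟨2 | 1 1⟩
  P={7,8}:  v_{7} + v_{8} = 2·v_{1} + v_{2} + v_{10}  so sig = ⟨2 | 1 1 2⟩
  P={2,8}:  v_{2} + v_{8} = 2·v_{10}  so sig = ⟨2 | 2⟩
  P={4,7}:  v_{4} + v_{7} = 2·v_{1}  so sig = ⟨2 | 2⟩
  P={4,10}:  v_{4} + v_{10} = 2·v_{1} + 2·v_{6}  so sig = ⟨2 | 2 2⟩
  P={7,10}:  v_{7} + v_{10} = 2·v_{1} + 2·v_{2}  so sig = ⟨2 | 2 2⟩
  P={8,9}:  v_{8} + v_{9} = 2·v_{1} + 2·v_{6}  so sig = ⟨2 | 2 2⟩
  P={4,8}:  v_{4} + v_{8} = 3·v_{1} + 3·v_{6}  so sig = ⟨2 | 3 3⟩
  P={1,2,3}:  v_{1} + v_{2} + v_{3} = v_{7}  so sig = ⟨3 | 1⟩
  P={1,2,6}:  v_{1} + v_{2} + v_{6} = v_{10}  so sig = ⟨3 | 1⟩
  P={1,6,9}:  v_{1} + v_{6} + v_{9} = v_{4}  so sig = ⟨3 | 1⟩
  P={1,6,10}:  v_{1} + v_{6} + v_{10} = v_{8}  so sig = ⟨3 | 1⟩

so the primitive-relation signature multiset is
[⟨2 | 0⟩, ⟨2 | 0⟩, ⟨2 | 0⟩, ⟨2 | 1 1⟩, ⟨2 | 1 1⟩, ⟨2 | 1 1⟩, ⟨2 | 1 1⟩, ⟨2 | 1 1⟩, ⟨2 | 1 1⟩, ⟨2 | 1 1⟩, ⟨2 | 1 1⟩, ⟨2 | 1 1⟩, ⟨2 | 1 1⟩, ⟨2 | 1 1⟩, ⟨2 | 1 1 2⟩, ⟨2 | 2⟩, ⟨2 | 2⟩, ⟨2 | 2 2⟩, ⟨2 | 2 2⟩, ⟨2 | 2 2⟩, ⟨2 | 3 3⟩, ⟨3 | 1⟩, ⟨3 | 1⟩, ⟨3 | 1⟩, ⟨3 | 1⟩]


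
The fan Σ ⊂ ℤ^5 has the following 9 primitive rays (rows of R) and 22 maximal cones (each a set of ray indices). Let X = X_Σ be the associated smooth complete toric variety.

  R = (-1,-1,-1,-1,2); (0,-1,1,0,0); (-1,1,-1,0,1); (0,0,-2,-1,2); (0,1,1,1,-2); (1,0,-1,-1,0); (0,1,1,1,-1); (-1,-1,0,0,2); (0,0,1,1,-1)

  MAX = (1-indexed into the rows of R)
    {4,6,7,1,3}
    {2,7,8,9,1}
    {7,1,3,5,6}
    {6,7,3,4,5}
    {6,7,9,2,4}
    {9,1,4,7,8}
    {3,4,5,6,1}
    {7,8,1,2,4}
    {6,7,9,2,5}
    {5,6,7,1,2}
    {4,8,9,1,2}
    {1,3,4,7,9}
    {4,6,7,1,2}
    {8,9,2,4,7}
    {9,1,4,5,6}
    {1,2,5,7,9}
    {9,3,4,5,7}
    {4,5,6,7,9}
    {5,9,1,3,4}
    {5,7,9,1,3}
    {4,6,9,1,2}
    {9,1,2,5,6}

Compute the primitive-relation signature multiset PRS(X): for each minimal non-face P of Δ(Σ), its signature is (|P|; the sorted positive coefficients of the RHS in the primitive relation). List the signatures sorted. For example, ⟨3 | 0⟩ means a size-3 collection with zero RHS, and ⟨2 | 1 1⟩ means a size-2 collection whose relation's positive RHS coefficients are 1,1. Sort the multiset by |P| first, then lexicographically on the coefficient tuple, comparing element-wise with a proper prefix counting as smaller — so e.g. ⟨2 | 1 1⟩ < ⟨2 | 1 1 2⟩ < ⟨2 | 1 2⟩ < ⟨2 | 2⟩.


Δ(Σ) — 9 vertices, 9 min non-faces:

  P={2,3}:  v_{2} + v_{3} = v_{1} + v_{7}  ⟹  sig = ⟨2 | 1 1⟩
  P={6,8}:  v_{6} + v_{8} = v_{2} + v_{4}  ⟹  sig = ⟨2 | 1 1⟩
  P={5,8}:  v_{5} + v_{8} = v_{1} + v_{7} + v_{9}  ⟹  sig = ⟨2 | 1 1 1⟩
  P={3,8}:  v_{3} + v_{8} = 2·v_{1} + v_{4} + 2·v_{7} + v_{9}  ⟹  sig = ⟨2 | 1 1 2 2⟩
  P={2,4,5}:  v_{2} + v_{4} + v_{5} = 0  ⟹  sig = ⟨3 | 0⟩
  P={3,6,9}:  v_{3} + v_{6} + v_{9} = v_{4} + v_{5}  ⟹  sig = ⟨3 | 1 1⟩
  P={1,6,7,9}:  v_{1} + v_{6} + v_{7} + v_{9} = 0  ⟹  sig = ⟨4 | 0⟩
  P={1,4,5,7}:  v_{1} + v_{4} + v_{5} + v_{7} = v_{3}  ⟹  sig = ⟨4 | 1⟩
  P={1,2,4,7,9}:  v_{1} + v_{2} + v_{4} + v_{7} + v_{9} = v_{8}  ⟹  sig = ⟨5 | 1⟩

Sorted signature multiset PRS(X):
{ ⟨2 | 1 1⟩ ×2,  ⟨2 | 1 1 1⟩,  ⟨2 | 1 1 2 2⟩,  ⟨3 | 0⟩,  ⟨3 | 1 1⟩,  ⟨4 | 0⟩,  ⟨4 | 1⟩,  ⟨5 | 1⟩ }


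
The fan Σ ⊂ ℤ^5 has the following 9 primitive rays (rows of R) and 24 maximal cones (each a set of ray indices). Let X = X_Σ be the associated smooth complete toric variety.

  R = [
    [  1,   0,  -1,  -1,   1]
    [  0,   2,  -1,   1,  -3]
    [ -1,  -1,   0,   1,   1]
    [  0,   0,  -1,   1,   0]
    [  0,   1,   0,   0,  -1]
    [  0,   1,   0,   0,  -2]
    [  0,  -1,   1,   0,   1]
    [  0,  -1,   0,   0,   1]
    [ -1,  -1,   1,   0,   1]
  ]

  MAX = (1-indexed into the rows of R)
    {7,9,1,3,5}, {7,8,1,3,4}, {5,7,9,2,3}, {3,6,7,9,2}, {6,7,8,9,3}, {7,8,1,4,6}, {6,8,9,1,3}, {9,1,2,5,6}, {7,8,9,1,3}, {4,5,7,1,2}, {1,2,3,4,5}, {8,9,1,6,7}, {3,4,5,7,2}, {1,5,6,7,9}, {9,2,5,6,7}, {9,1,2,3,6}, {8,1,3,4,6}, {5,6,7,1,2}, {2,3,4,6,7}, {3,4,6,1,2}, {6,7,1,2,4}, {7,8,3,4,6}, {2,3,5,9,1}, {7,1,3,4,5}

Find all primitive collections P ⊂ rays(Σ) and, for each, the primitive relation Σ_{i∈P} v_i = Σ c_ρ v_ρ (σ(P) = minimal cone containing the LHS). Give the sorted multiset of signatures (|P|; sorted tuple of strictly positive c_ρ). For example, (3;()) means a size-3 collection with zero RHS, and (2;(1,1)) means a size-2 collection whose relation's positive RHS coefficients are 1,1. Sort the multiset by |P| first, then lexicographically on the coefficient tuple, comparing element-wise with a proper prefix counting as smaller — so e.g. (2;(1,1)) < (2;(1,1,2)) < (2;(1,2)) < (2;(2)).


8 collections generate NE(X_Σ); each relation:

  • {5,8}:  v_{5} + v_{8} = 0  so sig = (2;())
  • {4,9}:  v_{4} + v_{9} = v_{3}  so sig = (2;(1))
  • {2,8}:  v_{2} + v_{8} = v_{4} + v_{6}  so sig = (2;(1,1))
  • {4,5,6}:  v_{4} + v_{5} + v_{6} = v_{2}  so sig = (3;(1))
  • {3,5,6}:  v_{3} + v_{5} + v_{6} = v_{2} + v_{9}  so sig = (3;(1,1))
  • {1,2,7,9}:  v_{1} + v_{2} + v_{7} + v_{9} = 0  so sig = (4;())
  • {1,2,3,7}:  v_{1} + v_{2} + v_{3} + v_{7} = v_{4}  so sig = (4;(1))
  • {1,3,6,7}:  v_{1} + v_{3} + v_{6} + v_{7} = v_{8}  so sig = (4;(1))

so the primitive-relation signature multiset is
    (2;())
    (2;(1))
    (2;(1,1))
    (3;(1))
    (3;(1,1))
    (4;())
    (4;(1))
    (4;(1))


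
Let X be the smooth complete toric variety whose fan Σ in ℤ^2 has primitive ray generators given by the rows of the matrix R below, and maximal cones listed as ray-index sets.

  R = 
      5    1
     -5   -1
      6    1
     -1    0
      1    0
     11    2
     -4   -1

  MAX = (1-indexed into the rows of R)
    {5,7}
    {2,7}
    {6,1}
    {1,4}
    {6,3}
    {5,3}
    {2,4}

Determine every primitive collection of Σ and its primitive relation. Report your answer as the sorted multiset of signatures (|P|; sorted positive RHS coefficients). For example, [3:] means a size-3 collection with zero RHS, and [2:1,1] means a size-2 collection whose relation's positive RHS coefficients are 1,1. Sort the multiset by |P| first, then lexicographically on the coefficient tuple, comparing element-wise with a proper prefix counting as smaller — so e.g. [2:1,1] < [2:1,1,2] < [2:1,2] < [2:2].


14 collections generate NE(X_Σ); each relation:

  • {1,2}:  v_{1} + v_{2} = 0 ; sig = [2:]
  • {4,5}:  v_{4} + v_{5} = 0 ; sig = [2:]
  • {1,3}:  v_{1} + v_{3} = v_{6} ; sig = [2:1]
  • {1,5}:  v_{1} + v_{5} = v_{3} ; sig = [2:1]
  • {1,7}:  v_{1} + v_{7} = v_{5} ; sig = [2:1]
  • {2,3}:  v_{2} + v_{3} = v_{5} ; sig = [2:1]
  • {2,5}:  v_{2} + v_{5} = v_{7} ; sig = [2:1]
  • {2,6}:  v_{2} + v_{6} = v_{3} ; sig = [2:1]
  • {3,4}:  v_{3} + v_{4} = v_{1} ; sig = [2:1]
  • {4,7}:  v_{4} + v_{7} = v_{2} ; sig = [2:1]
  • {6,7}:  v_{6} + v_{7} = v_{3} + v_{5} ; sig = [2:1,1]
  • {3,7}:  v_{3} + v_{7} = 2·v_{5} ; sig = [2:2]
  • {4,6}:  v_{4} + v_{6} = 2·v_{1} ; sig = [2:2]
  • {5,6}:  v_{5} + v_{6} = 2·v_{3} ; sig = [2:2]

Signatures (|P|; sorted positive RHS coefficients), sorted:
    |P|=2: 14 collections, coeffs (), (), (1), (1), (1), (1), (1), (1), (1), (1), (1,1), (2), (2), (2)


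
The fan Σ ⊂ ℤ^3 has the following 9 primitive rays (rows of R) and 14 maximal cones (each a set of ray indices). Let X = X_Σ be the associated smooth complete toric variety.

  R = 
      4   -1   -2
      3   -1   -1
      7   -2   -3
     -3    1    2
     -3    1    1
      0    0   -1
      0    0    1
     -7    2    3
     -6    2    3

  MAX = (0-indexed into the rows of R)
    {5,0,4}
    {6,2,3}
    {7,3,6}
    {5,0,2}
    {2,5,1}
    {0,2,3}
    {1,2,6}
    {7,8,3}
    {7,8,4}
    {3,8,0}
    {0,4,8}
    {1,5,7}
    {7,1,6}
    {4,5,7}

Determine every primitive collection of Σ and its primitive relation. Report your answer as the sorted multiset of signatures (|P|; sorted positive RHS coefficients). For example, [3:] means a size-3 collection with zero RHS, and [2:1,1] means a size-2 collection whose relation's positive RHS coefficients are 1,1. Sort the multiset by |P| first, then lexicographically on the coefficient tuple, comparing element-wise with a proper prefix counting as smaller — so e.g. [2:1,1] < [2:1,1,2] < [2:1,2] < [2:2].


Minimal non-faces — 15 found among 9 rays, 14 max cones:

  • {1,4}:  v_{1} + v_{4} = 0  ⇒ sig = [2:]
  • {2,7}:  v_{2} + v_{7} = 0  ⇒ sig = [2:]
  • {5,6}:  v_{5} + v_{6} = 0  ⇒ sig = [2:]
  • {0,1}:  v_{0} + v_{1} = v_{2}  ⇒ sig = [2:1]
  • {0,7}:  v_{0} + v_{7} = v_{4}  ⇒ sig = [2:1]
  • {1,3}:  v_{1} + v_{3} = v_{6}  ⇒ sig = [2:1]
  • {1,8}:  v_{1} + v_{8} = v_{3}  ⇒ sig = [2:1]
  • {2,4}:  v_{2} + v_{4} = v_{0}  ⇒ sig = [2:1]
  • {3,4}:  v_{3} + v_{4} = v_{8}  ⇒ sig = [2:1]
  • {3,5}:  v_{3} + v_{5} = v_{4}  ⇒ sig = [2:1]
  • {4,6}:  v_{4} + v_{6} = v_{3}  ⇒ sig = [2:1]
  • {0,6}:  v_{0} + v_{6} = v_{2} + v_{3}  ⇒ sig = [2:1,1]
  • {2,8}:  v_{2} + v_{8} = v_{0} + v_{3}  ⇒ sig = [2:1,1]
  • {5,8}:  v_{5} + v_{8} = 2·v_{4}  ⇒ sig = [2:2]
  • {6,8}:  v_{6} + v_{8} = 2·v_{3}  ⇒ sig = [2:2]

Signatures (|P|; sorted positive RHS coefficients), sorted:
    |P|=2: 15 collections, coeffs (), (), (), (1), (1), (1), (1), (1), (1), (1), (1), (1,1), (1,1), (2), (2)


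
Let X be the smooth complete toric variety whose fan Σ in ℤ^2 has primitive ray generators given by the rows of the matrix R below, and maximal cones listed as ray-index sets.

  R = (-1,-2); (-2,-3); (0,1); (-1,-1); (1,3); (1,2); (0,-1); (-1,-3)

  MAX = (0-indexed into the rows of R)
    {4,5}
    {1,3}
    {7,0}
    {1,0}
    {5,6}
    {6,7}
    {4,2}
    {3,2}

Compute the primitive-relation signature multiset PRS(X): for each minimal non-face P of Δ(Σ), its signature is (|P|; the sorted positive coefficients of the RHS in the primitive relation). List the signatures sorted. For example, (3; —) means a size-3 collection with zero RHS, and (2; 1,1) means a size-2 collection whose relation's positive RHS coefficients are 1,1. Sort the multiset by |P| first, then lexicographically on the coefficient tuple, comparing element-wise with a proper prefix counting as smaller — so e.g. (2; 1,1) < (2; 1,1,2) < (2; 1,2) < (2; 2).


Primitive collections (20):

  • {0,5}:  v_{0} + v_{5} = 0  ⇒ sig = (2; —)
  • {2,6}:  v_{2} + v_{6} = 0  ⇒ sig = (2; —)
  • {4,7}:  v_{4} + v_{7} = 0  ⇒ sig = (2; —)
  • {0,2}:  v_{0} + v_{2} = v_{3}  ⇒ sig = (2; 1)
  • {0,3}:  v_{0} + v_{3} = v_{1}  ⇒ sig = (2; 1)
  • {0,4}:  v_{0} + v_{4} = v_{2}  ⇒ sig = (2; 1)
  • {0,6}:  v_{0} + v_{6} = v_{7}  ⇒ sig = (2; 1)
  • {1,5}:  v_{1} + v_{5} = v_{3}  ⇒ sig = (2; 1)
  • {2,5}:  v_{2} + v_{5} = v_{4}  ⇒ sig = (2; 1)
  • {2,7}:  v_{2} + v_{7} = v_{0}  ⇒ sig = (2; 1)
  • {3,5}:  v_{3} + v_{5} = v_{2}  ⇒ sig = (2; 1)
  • {3,6}:  v_{3} + v_{6} = v_{0}  ⇒ sig = (2; 1)
  • {4,6}:  v_{4} + v_{6} = v_{5}  ⇒ sig = (2; 1)
  • {5,7}:  v_{5} + v_{7} = v_{6}  ⇒ sig = (2; 1)
  • {1,4}:  v_{1} + v_{4} = v_{2} + v_{3}  ⇒ sig = (2; 1,1)
  • {1,2}:  v_{1} + v_{2} = 2·v_{3}  ⇒ sig = (2; 2)
  • {1,6}:  v_{1} + v_{6} = 2·v_{0}  ⇒ sig = (2; 2)
  • {3,4}:  v_{3} + v_{4} = 2·v_{2}  ⇒ sig = (2; 2)
  • {3,7}:  v_{3} + v_{7} = 2·v_{0}  ⇒ sig = (2; 2)
  • {1,7}:  v_{1} + v_{7} = 3·v_{0}  ⇒ sig = (2; 3)

Sorted signature multiset PRS(X):
{ (2; —) ×3,  (2; 1) ×11,  (2; 1,1),  (2; 2) ×4,  (2; 3) }


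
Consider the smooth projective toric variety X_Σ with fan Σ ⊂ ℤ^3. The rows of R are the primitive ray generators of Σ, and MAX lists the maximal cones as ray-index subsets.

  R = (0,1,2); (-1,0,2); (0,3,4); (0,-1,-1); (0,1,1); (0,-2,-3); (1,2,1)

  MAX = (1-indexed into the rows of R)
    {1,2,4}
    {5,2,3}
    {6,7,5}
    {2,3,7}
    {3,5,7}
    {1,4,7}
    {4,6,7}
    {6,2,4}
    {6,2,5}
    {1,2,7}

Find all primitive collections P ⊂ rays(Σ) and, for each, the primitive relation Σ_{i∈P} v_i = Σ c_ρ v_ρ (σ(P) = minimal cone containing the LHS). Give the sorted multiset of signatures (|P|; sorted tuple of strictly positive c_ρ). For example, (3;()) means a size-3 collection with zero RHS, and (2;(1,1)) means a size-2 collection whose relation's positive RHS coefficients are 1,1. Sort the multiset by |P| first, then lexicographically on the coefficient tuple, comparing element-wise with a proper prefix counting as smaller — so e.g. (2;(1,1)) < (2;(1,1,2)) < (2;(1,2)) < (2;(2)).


Δ(Σ) — 7 vertices, 9 min non-faces:

  P = {4,5}:  v_{4} + v_{5} = 0  →  sig = (2;())
  P = {1,6}:  v_{1} + v_{6} = v_{4}  →  sig = (2;(1))
  P = {3,6}:  v_{3} + v_{6} = v_{5}  →  sig = (2;(1))
  P = {1,5}:  v_{1} + v_{5} = v_{2} + v_{7}  →  sig = (2;(1,1))
  P = {3,4}:  v_{3} + v_{4} = v_{2} + v_{7}  →  sig = (2;(1,1))
  P = {1,3}:  v_{1} + v_{3} = 2·v_{2} + 2·v_{7}  →  sig = (2;(2,2))
  P = {2,6,7}:  v_{2} + v_{6} + v_{7} = 0  →  sig = (3;())
  P = {2,4,7}:  v_{2} + v_{4} + v_{7} = v_{1}  →  sig = (3;(1))
  P = {2,5,7}:  v_{2} + v_{5} + v_{7} = v_{3}  →  sig = (3;(1))

Hence PRS(X_Σ) =
    |P|=2: 6 collections, coeffs (), (1), (1), (1,1), (1,1), (2,2)
    |P|=3: 3 collections, coeffs (), (1), (1)


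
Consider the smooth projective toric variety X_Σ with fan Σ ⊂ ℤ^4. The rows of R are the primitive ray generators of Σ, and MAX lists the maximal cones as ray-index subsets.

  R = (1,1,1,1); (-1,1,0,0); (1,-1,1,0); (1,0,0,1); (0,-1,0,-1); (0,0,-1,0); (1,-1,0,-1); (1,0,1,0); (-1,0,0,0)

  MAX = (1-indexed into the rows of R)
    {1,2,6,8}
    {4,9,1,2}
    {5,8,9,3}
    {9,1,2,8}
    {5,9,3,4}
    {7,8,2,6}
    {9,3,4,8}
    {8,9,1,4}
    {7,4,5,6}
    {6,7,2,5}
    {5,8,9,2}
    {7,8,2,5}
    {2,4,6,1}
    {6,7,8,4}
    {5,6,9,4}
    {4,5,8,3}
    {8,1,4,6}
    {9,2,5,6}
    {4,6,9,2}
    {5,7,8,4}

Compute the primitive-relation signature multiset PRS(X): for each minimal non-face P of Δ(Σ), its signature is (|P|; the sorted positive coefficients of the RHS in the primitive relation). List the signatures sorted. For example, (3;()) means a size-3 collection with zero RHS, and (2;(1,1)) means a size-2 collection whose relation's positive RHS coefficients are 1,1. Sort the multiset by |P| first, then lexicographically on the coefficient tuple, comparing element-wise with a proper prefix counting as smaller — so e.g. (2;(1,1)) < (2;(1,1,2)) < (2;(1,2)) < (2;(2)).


|primitive collections| = 14. Relations:

  • {1,5}:  v_{1} + v_{5} = v_{8} ; sig = (2;(1))
  • {7,9}:  v_{7} + v_{9} = v_{5} ; sig = (2;(1))
  • {2,3}:  v_{2} + v_{3} = v_{8} + v_{9} ; sig = (2;(1,1))
  • {3,6}:  v_{3} + v_{6} = v_{4} + v_{5} ; sig = (2;(1,1))
  • {1,3}:  v_{1} + v_{3} = v_{4} + 2·v_{8} + v_{9} ; sig = (2;(1,1,2))
  • {3,7}:  v_{3} + v_{7} = v_{4} + 2·v_{5} + v_{8} ; sig = (2;(1,1,2))
  • {1,7}:  v_{1} + v_{7} = v_{6} + 2·v_{8} ; sig = (2;(1,2))
  • {2,4,5}:  v_{2} + v_{4} + v_{5} = 0 ; sig = (3;())
  • {6,8,9}:  v_{6} + v_{8} + v_{9} = 0 ; sig = (3;())
  • {2,4,8}:  v_{2} + v_{4} + v_{8} = v_{1} ; sig = (3;(1))
  • {5,6,8}:  v_{5} + v_{6} + v_{8} = v_{7} ; sig = (3;(1))
  • {1,6,9}:  v_{1} + v_{6} + v_{9} = v_{2} + v_{4} ; sig = (3;(1,1))
  • {2,4,7}:  v_{2} + v_{4} + v_{7} = v_{6} + v_{8} ; sig = (3;(1,1))
  • {4,5,8,9}:  v_{4} + v_{5} + v_{8} + v_{9} = v_{3} ; sig = (4;(1))

Sorted signature multiset PRS(X):
[(2;(1)), (2;(1)), (2;(1,1)), (2;(1,1)), (2;(1,1,2)), (2;(1,1,2)), (2;(1,2)), (3;()), (3;()), (3;(1)), (3;(1)), (3;(1,1)), (3;(1,1)), (4;(1))]
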